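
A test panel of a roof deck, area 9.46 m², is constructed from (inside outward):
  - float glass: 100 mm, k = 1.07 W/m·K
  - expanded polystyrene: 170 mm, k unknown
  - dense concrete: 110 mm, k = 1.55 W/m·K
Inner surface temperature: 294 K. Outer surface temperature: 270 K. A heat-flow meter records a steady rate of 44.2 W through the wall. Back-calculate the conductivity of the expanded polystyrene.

k ≈ 0.0342 W/(m·K)

Series thermal resistances:
R_float glass = L/(kA) = 0.1/(1.07×9.46) = 0.009879 K/W
R_dense concrete = L/(kA) = 0.11/(1.55×9.46) = 0.007502 K/W
Sum of known resistances R_other = 0.01738 K/W
Total R = ΔT/Q = 24/44.2 = 0.543 K/W
R_expanded polystyrene = R_total − R_other = 0.5256 K/W
k = L/(R·A) = 0.17/(0.5256×9.46)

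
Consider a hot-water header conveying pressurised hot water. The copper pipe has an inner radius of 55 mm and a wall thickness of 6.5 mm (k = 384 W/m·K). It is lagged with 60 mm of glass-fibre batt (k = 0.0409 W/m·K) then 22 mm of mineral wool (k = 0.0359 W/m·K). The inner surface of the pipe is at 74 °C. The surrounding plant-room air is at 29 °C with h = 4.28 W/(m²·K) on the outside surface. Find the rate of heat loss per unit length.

q′ ≈ 12.3 W/m

Per-layer cylindrical resistances, series-summed:
R_copper pipe wall = ln(61.5/55)/(2π×384×1) = 4.63×10^-5 K/W
R_glass-fibre batt = ln(121.5/61.5)/(2π×0.0409×1) = 2.65 K/W
R_mineral wool = ln(143.5/121.5)/(2π×0.0359×1) = 0.7378 K/W
R_outer film = 1/(h_o·2πr_oL) = 1/(4.28×2π×0.1435×1) = 0.2591 K/W
R_total = 3.646 K/W
Q = ΔT/R_total = 45/3.646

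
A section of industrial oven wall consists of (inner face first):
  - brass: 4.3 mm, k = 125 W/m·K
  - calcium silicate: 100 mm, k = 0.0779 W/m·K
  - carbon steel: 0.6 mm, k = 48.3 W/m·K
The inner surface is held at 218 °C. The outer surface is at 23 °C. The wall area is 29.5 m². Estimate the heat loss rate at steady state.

Q ≈ 4480 W

Thermal resistances in series:
R_brass = L/(kA) = 0.0043/(125×29.5) = 1.166×10^-6 K/W
R_calcium silicate = L/(kA) = 0.1/(0.0779×29.5) = 0.04352 K/W
R_carbon steel = L/(kA) = 0.0006/(48.3×29.5) = 4.211×10^-7 K/W
R_total = 0.04352 K/W
Q = ΔT / R_total = 195 / 0.04352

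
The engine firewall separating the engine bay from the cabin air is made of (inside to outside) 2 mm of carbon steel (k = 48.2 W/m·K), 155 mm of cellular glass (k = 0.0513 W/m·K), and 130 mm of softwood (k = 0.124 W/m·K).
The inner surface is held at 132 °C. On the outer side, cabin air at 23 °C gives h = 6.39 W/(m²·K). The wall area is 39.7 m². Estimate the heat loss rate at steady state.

Q ≈ 1020 W

Treating each layer as a thermal resistance in series:
R_carbon steel = L/(kA) = 0.002/(48.2×39.7) = 1.045×10^-6 K/W
R_cellular glass = L/(kA) = 0.155/(0.0513×39.7) = 0.07611 K/W
R_softwood = L/(kA) = 0.13/(0.124×39.7) = 0.02641 K/W
R_outer film = 1/(h_o·A) = 1/(6.39×39.7) = 0.003942 K/W
R_total = 0.1065 K/W
Q = ΔT / R_total = 109 / 0.1065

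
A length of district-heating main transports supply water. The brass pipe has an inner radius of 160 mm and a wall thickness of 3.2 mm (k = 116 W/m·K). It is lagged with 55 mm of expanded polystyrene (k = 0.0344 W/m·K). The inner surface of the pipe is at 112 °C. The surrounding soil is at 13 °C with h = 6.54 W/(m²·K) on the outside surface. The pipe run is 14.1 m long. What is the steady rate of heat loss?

Treating each annulus and film as a series resistance:
R_brass pipe wall = ln(163.2/160)/(2π×116×14.1) = 1.927×10^-6 K/W
R_expanded polystyrene = ln(218.2/163.2)/(2π×0.0344×14.1) = 0.0953 K/W
R_outer film = 1/(h_o·2πr_oL) = 1/(6.54×2π×0.2182×14.1) = 0.00791 K/W
R_total = 0.1032 K/W
Q = ΔT/R_total = 99/0.1032

Q ≈ 959 W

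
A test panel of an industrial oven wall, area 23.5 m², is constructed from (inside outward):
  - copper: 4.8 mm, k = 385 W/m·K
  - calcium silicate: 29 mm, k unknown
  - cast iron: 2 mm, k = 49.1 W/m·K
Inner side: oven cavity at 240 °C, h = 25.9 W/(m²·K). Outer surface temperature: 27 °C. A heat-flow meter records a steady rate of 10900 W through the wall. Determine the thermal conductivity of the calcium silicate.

Model the wall as resistances in series:
R_inner film = 1/(h_i·A) = 1/(25.9×23.5) = 0.001643 K/W
R_copper = L/(kA) = 0.0048/(385×23.5) = 5.305×10^-7 K/W
R_cast iron = L/(kA) = 0.002/(49.1×23.5) = 1.733×10^-6 K/W
Sum of known resistances R_other = 0.001645 K/W
Total R = ΔT/Q = 213/10900 = 0.01954 K/W
R_calcium silicate = R_total − R_other = 0.0179 K/W
k = L/(R·A) = 0.029/(0.0179×23.5)

k ≈ 0.069 W/(m·K)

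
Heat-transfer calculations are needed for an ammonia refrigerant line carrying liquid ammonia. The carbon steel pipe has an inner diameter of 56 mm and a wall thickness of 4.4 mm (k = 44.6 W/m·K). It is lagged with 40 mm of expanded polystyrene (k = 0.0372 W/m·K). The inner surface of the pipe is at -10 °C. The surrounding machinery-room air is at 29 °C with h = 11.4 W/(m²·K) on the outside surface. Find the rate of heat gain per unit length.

q′ ≈ 10.7 W/m

Per-layer cylindrical resistances, series-summed:
R_carbon steel pipe wall = ln(32.4/28)/(2π×44.6×1) = 5.208×10^-4 K/W
R_expanded polystyrene = ln(72.4/32.4)/(2π×0.0372×1) = 3.44 K/W
R_outer film = 1/(h_o·2πr_oL) = 1/(11.4×2π×0.0724×1) = 0.1928 K/W
R_total = 3.633 K/W
Q = ΔT/R_total = 39/3.633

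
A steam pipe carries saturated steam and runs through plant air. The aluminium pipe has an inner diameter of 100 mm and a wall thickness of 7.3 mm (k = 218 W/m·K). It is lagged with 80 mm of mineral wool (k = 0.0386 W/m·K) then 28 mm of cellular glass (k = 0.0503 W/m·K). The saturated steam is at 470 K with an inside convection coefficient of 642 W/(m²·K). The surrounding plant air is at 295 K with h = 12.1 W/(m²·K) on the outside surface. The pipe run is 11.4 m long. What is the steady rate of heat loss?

For a radial system each layer contributes R = ln(r_out/r_in)/(2πkL); films add R = 1/(hA).
R_inner film = 1/(h_i·2πr₁L) = 1/(642×2π×0.05×11.4) = 4.349×10^-4 K/W
R_aluminium pipe wall = ln(57.3/50)/(2π×218×11.4) = 8.727×10^-6 K/W
R_mineral wool = ln(137.3/57.3)/(2π×0.0386×11.4) = 0.3161 K/W
R_cellular glass = ln(165.3/137.3)/(2π×0.0503×11.4) = 0.05151 K/W
R_outer film = 1/(h_o·2πr_oL) = 1/(12.1×2π×0.1653×11.4) = 0.00698 K/W
R_total = 0.375 K/W
Q = ΔT/R_total = 175/0.375

Q ≈ 467 W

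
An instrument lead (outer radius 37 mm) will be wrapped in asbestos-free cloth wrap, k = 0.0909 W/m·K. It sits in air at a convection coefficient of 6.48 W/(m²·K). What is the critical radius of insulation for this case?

For a cylinder r_cr = k/h = 0.0909/6.48
r_cr = 14 mm; since the bare radius (37 mm) is above r_cr, any added insulation will reduce heat loss.

r_cr ≈ 14 mm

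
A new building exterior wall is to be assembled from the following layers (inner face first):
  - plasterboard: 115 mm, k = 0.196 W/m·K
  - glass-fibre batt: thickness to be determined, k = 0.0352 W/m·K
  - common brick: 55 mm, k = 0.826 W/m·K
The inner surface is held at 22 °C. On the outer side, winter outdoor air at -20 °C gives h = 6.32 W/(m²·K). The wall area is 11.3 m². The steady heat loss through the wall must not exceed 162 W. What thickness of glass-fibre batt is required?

L ≈ 74.6 mm

Series thermal resistances:
R_plasterboard = L/(kA) = 0.115/(0.196×11.3) = 0.05192 K/W
R_common brick = L/(kA) = 0.055/(0.826×11.3) = 0.005893 K/W
R_outer film = 1/(h_o·A) = 1/(6.32×11.3) = 0.014 K/W
Sum of the known resistances R_other = 0.07182 K/W
Required total resistance R_tot = ΔT/Q_allow = 42/162 = 0.2593 K/W
R_glass-fibre batt = R_tot − R_other = 0.1874 K/W
L = R·k·A = 0.1874×0.0352×11.3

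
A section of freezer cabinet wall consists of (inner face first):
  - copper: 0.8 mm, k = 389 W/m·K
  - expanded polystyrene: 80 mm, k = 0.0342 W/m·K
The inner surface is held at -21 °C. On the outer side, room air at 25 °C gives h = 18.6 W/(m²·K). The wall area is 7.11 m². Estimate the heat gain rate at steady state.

Q ≈ 137 W

Series thermal resistances:
R_copper = L/(kA) = 0.0008/(389×7.11) = 2.892×10^-7 K/W
R_expanded polystyrene = L/(kA) = 0.08/(0.0342×7.11) = 0.329 K/W
R_outer film = 1/(h_o·A) = 1/(18.6×7.11) = 0.007562 K/W
R_total = 0.3366 K/W
Q = ΔT / R_total = 46 / 0.3366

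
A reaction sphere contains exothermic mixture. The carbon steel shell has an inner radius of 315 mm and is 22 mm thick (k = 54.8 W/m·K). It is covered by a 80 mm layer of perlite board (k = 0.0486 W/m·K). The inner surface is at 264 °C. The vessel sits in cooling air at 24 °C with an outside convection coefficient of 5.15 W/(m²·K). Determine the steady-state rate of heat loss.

Q ≈ 235 W

For a spherical shell R = (1/r₁ − 1/r₂)/(4πk); film R = 1/(h·4πr²). In series:
R_carbon steel shell = (1/0.315 − 1/0.337)/(4π×54.8) = 3.009×10^-4 K/W
R_perlite board = (1/0.337 − 1/0.417)/(4π×0.0486) = 0.9321 K/W
R_outer film = 1/(h·4πr_o²) = 1/(5.15×4π×0.417²) = 0.08886 K/W
R_total = 1.021 K/W
Q = ΔT/R_total = 240/1.021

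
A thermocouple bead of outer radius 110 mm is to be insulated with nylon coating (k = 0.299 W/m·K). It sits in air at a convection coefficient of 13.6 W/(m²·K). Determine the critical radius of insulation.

For a sphere r_cr = 2k/h = 2×0.299/13.6
r_cr = 44 mm; since the bare radius (110 mm) is above r_cr, any added insulation will reduce heat loss.

r_cr ≈ 44 mm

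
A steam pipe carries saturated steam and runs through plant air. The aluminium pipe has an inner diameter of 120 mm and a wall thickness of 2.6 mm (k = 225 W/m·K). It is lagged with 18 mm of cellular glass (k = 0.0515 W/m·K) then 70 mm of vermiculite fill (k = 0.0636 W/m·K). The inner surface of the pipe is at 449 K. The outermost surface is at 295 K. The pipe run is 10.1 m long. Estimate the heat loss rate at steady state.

Q ≈ 663 W

Per-layer cylindrical resistances, series-summed:
R_aluminium pipe wall = ln(62.6/60)/(2π×225×10.1) = 2.971×10^-6 K/W
R_cellular glass = ln(80.6/62.6)/(2π×0.0515×10.1) = 0.07733 K/W
R_vermiculite fill = ln(150.6/80.6)/(2π×0.0636×10.1) = 0.1549 K/W
R_total = 0.2322 K/W
Q = ΔT/R_total = 154/0.2322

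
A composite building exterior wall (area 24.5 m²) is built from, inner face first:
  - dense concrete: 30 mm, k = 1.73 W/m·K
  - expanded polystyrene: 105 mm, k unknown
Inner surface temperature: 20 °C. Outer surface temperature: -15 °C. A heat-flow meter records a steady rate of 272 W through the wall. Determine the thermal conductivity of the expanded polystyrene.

Treating each layer as a thermal resistance in series:
R_dense concrete = L/(kA) = 0.03/(1.73×24.5) = 7.078×10^-4 K/W
Sum of known resistances R_other = 7.078×10^-4 K/W
Total R = ΔT/Q = 35/272 = 0.1287 K/W
R_expanded polystyrene = R_total − R_other = 0.128 K/W
k = L/(R·A) = 0.105/(0.128×24.5)

k ≈ 0.0335 W/(m·K)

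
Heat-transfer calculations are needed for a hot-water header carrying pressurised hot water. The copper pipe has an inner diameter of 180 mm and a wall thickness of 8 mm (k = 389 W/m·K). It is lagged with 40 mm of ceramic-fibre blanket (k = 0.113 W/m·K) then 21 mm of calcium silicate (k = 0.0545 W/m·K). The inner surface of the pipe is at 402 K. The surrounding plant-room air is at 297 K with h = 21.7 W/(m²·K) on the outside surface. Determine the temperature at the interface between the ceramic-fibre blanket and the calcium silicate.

Per-layer cylindrical resistances, series-summed:
R_copper pipe wall = ln(98/90)/(2π×389×1) = 3.484×10^-5 K/W
R_ceramic-fibre blanket = ln(138/98)/(2π×0.113×1) = 0.4821 K/W
R_calcium silicate = ln(159/138)/(2π×0.0545×1) = 0.4137 K/W
R_outer film = 1/(h_o·2πr_oL) = 1/(21.7×2π×0.159×1) = 0.04613 K/W
R_total = 0.9419 K/W
Q = ΔT/R_total = 105/0.9419
Q = 111 W/m
T_interface = T_inner − Q·ΣR(inner→interface) = 402 − 111×0.4821

T ≈ 348 K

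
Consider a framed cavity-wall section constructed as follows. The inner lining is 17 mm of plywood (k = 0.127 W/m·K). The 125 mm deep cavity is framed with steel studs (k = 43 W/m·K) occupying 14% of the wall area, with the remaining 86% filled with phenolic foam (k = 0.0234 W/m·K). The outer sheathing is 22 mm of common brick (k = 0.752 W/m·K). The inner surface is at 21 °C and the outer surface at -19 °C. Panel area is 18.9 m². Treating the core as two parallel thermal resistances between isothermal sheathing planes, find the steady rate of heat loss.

Q ≈ 4110 W

Sheathing layers in series; stud and cavity paths in parallel between them.
R_inner = 0.017/(0.127×18.9) = 0.007082 K/W
R_stud  = 0.125/(43×0.14×18.9) = 0.001099 K/W
R_cav   = 0.125/(0.0234×0.86×18.9) = 0.3287 K/W
1/R_core = 1/R_stud + 1/R_cav → R_core = 0.001095 K/W
R_outer = 0.022/(0.752×18.9) = 0.001548 K/W
R_total = 0.009725 K/W
Q = ΔT/R_total = 40/0.009725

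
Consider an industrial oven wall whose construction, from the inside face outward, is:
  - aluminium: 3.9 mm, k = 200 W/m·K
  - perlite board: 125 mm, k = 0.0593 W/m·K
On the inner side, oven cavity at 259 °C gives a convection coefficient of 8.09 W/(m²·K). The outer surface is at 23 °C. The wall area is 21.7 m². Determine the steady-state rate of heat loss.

Q ≈ 2290 W

Thermal resistances in series:
R_inner film = 1/(h_i·A) = 1/(8.09×21.7) = 0.005696 K/W
R_aluminium = L/(kA) = 0.0039/(200×21.7) = 8.986×10^-7 K/W
R_perlite board = L/(kA) = 0.125/(0.0593×21.7) = 0.09714 K/W
R_total = 0.1028 K/W
Q = ΔT / R_total = 236 / 0.1028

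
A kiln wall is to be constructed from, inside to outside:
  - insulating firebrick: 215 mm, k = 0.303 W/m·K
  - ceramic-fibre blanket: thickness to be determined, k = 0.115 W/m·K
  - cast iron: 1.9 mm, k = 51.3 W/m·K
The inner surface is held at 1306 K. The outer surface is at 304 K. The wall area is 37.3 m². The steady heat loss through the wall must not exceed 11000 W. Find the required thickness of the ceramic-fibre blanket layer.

Treating each layer as a thermal resistance in series:
R_insulating firebrick = L/(kA) = 0.215/(0.303×37.3) = 0.01902 K/W
R_cast iron = L/(kA) = 0.0019/(51.3×37.3) = 9.93×10^-7 K/W
Sum of the known resistances R_other = 0.01902 K/W
Required total resistance R_tot = ΔT/Q_allow = 1002/11000 = 0.09109 K/W
R_ceramic-fibre blanket = R_tot − R_other = 0.07207 K/W
L = R·k·A = 0.07207×0.115×37.3

L ≈ 309 mm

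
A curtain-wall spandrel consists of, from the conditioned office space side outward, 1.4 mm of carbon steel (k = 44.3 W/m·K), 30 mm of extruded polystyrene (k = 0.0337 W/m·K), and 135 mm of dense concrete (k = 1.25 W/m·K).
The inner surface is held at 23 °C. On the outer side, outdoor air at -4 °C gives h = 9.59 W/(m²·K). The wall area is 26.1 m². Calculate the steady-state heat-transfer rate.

Q ≈ 639 W

Using the resistance-network approach (series):
R_carbon steel = L/(kA) = 0.0014/(44.3×26.1) = 1.211×10^-6 K/W
R_extruded polystyrene = L/(kA) = 0.03/(0.0337×26.1) = 0.03411 K/W
R_dense concrete = L/(kA) = 0.135/(1.25×26.1) = 0.004138 K/W
R_outer film = 1/(h_o·A) = 1/(9.59×26.1) = 0.003995 K/W
R_total = 0.04224 K/W
Q = ΔT / R_total = 27 / 0.04224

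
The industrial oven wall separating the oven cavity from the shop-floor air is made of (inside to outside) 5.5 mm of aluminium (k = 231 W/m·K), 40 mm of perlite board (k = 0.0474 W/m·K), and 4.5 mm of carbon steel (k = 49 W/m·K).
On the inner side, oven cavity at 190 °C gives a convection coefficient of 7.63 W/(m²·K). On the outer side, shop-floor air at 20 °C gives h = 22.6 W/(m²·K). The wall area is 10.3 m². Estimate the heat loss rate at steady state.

Series thermal resistances:
R_inner film = 1/(h_i·A) = 1/(7.63×10.3) = 0.01272 K/W
R_aluminium = L/(kA) = 0.0055/(231×10.3) = 2.312×10^-6 K/W
R_perlite board = L/(kA) = 0.04/(0.0474×10.3) = 0.08193 K/W
R_carbon steel = L/(kA) = 0.0045/(49×10.3) = 8.916×10^-6 K/W
R_outer film = 1/(h_o·A) = 1/(22.6×10.3) = 0.004296 K/W
R_total = 0.09896 K/W
Q = ΔT / R_total = 170 / 0.09896

Q ≈ 1720 W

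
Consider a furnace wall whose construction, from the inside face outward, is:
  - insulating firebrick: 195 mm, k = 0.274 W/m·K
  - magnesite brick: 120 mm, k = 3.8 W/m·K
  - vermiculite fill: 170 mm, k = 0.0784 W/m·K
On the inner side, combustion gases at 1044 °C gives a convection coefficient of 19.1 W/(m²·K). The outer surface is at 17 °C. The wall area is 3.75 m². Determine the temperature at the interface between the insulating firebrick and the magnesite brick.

T ≈ 779 °C

Treating each layer as a thermal resistance in series:
R_inner film = 1/(h_i·A) = 1/(19.1×3.75) = 0.01396 K/W
R_insulating firebrick = L/(kA) = 0.195/(0.274×3.75) = 0.1898 K/W
R_magnesite brick = L/(kA) = 0.12/(3.8×3.75) = 0.008421 K/W
R_vermiculite fill = L/(kA) = 0.17/(0.0784×3.75) = 0.5782 K/W
R_total = 0.7904 K/W;  Q = ΔT/R_total = 1027/0.7904 = 1299 W
T_interface = T_inner − Q·ΣR(inner→interface) = 1044 − 1300×0.2037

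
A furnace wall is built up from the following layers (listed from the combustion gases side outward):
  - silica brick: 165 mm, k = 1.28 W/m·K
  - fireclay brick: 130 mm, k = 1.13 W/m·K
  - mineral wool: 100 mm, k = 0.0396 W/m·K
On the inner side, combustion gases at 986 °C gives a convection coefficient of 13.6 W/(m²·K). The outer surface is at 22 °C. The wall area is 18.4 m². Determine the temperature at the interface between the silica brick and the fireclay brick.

Model the wall as resistances in series:
R_inner film = 1/(h_i·A) = 1/(13.6×18.4) = 0.003996 K/W
R_silica brick = L/(kA) = 0.165/(1.28×18.4) = 0.007006 K/W
R_fireclay brick = L/(kA) = 0.13/(1.13×18.4) = 0.006252 K/W
R_mineral wool = L/(kA) = 0.1/(0.0396×18.4) = 0.1372 K/W
R_total = 0.1545 K/W;  Q = ΔT/R_total = 964/0.1545 = 6240 W
T_interface = T_inner − Q·ΣR(inner→interface) = 986 − 6240×0.011

T ≈ 917 °C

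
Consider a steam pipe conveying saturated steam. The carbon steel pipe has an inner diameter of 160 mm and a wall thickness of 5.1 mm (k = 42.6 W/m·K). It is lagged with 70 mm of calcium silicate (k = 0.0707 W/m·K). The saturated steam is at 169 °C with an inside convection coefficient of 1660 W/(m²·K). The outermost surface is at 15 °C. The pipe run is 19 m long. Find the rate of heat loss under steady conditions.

Cylindrical conduction, so R = ln(r₂/r₁)/(2πkL) per layer, in series:
R_inner film = 1/(h_i·2πr₁L) = 1/(1660×2π×0.08×19) = 6.308×10^-5 K/W
R_carbon steel pipe wall = ln(85.1/80)/(2π×42.6×19) = 1.215×10^-5 K/W
R_calcium silicate = ln(155.1/85.1)/(2π×0.0707×19) = 0.07112 K/W
R_total = 0.07119 K/W
Q = ΔT/R_total = 154/0.07119

Q ≈ 2160 W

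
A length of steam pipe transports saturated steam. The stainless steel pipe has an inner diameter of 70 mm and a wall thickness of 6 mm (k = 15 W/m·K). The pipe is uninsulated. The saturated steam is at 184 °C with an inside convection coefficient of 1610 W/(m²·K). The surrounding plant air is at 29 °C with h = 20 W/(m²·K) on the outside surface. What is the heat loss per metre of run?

Cylindrical conduction, so R = ln(r₂/r₁)/(2πkL) per layer, in series:
R_inner film = 1/(h_i·2πr₁L) = 1/(1610×2π×0.035×1) = 0.002824 K/W
R_stainless steel pipe wall = ln(41/35)/(2π×15×1) = 0.001679 K/W
R_outer film = 1/(h_o·2πr_oL) = 1/(20×2π×0.041×1) = 0.1941 K/W
R_total = 0.1986 K/W
Q = ΔT/R_total = 155/0.1986

q′ ≈ 780 W/m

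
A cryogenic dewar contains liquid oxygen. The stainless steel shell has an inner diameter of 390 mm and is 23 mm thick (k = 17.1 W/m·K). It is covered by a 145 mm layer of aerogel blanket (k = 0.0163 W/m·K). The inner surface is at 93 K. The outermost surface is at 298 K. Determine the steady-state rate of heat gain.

Q ≈ 22.9 W

Radial (spherical) resistances in series:
R_stainless steel shell = (1/0.195 − 1/0.218)/(4π×17.1) = 0.002518 K/W
R_aerogel blanket = (1/0.218 − 1/0.363)/(4π×0.0163) = 8.946 K/W
R_total = 8.948 K/W
Q = ΔT/R_total = 205/8.948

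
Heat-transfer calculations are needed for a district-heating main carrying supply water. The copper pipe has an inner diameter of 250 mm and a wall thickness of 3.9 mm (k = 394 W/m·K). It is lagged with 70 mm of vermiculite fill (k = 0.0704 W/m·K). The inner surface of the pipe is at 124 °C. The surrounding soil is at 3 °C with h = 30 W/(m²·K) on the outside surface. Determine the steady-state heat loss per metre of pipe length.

Treating each annulus and film as a series resistance:
R_copper pipe wall = ln(128.9/125)/(2π×394×1) = 1.241×10^-5 K/W
R_vermiculite fill = ln(198.9/128.9)/(2π×0.0704×1) = 0.9806 K/W
R_outer film = 1/(h_o·2πr_oL) = 1/(30×2π×0.1989×1) = 0.02667 K/W
R_total = 1.007 K/W
Q = ΔT/R_total = 121/1.007

q′ ≈ 120 W/m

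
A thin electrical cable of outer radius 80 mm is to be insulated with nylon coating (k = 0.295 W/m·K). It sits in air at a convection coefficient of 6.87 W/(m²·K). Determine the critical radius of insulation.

r_cr ≈ 42.9 mm

For a cylinder r_cr = k/h = 0.295/6.87
r_cr = 42.9 mm; since the bare radius (80 mm) is above r_cr, any added insulation will reduce heat loss.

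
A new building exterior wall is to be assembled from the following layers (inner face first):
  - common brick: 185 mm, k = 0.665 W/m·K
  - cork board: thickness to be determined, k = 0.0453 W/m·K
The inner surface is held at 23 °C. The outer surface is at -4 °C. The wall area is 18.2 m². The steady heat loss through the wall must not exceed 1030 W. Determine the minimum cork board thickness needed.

Series thermal resistances:
R_common brick = L/(kA) = 0.185/(0.665×18.2) = 0.01529 K/W
Sum of the known resistances R_other = 0.01529 K/W
Required total resistance R_tot = ΔT/Q_allow = 27/1030 = 0.02621 K/W
R_cork board = R_tot − R_other = 0.01093 K/W
L = R·k·A = 0.01093×0.0453×18.2

L ≈ 9.01 mm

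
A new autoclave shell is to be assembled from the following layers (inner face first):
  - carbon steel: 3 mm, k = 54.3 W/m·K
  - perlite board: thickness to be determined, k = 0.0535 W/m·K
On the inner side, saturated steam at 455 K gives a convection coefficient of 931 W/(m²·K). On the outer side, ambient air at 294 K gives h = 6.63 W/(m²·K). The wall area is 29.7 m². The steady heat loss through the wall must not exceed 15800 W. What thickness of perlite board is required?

L ≈ 8.06 mm

Series thermal resistances:
R_inner film = 1/(h_i·A) = 1/(931×29.7) = 3.617×10^-5 K/W
R_carbon steel = L/(kA) = 0.003/(54.3×29.7) = 1.86×10^-6 K/W
R_outer film = 1/(h_o·A) = 1/(6.63×29.7) = 0.005078 K/W
Sum of the known resistances R_other = 0.005116 K/W
Required total resistance R_tot = ΔT/Q_allow = 161/15800 = 0.01019 K/W
R_perlite board = R_tot − R_other = 0.005073 K/W
L = R·k·A = 0.005073×0.0535×29.7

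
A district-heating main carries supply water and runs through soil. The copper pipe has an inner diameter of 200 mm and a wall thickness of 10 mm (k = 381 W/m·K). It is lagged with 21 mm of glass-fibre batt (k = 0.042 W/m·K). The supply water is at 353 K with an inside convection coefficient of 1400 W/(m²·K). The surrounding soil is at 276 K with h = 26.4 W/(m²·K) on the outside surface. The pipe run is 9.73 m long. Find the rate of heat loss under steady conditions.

Q ≈ 1060 W

Per-layer cylindrical resistances, series-summed:
R_inner film = 1/(h_i·2πr₁L) = 1/(1400×2π×0.1×9.73) = 1.168×10^-4 K/W
R_copper pipe wall = ln(110/100)/(2π×381×9.73) = 4.092×10^-6 K/W
R_glass-fibre batt = ln(131/110)/(2π×0.042×9.73) = 0.06804 K/W
R_outer film = 1/(h_o·2πr_oL) = 1/(26.4×2π×0.131×9.73) = 0.00473 K/W
R_total = 0.0729 K/W
Q = ΔT/R_total = 77/0.0729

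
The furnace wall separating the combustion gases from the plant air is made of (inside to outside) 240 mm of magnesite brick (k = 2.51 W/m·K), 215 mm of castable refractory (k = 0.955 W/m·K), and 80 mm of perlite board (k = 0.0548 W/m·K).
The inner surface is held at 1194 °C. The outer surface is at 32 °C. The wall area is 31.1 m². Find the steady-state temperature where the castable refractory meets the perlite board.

Treating each layer as a thermal resistance in series:
R_magnesite brick = L/(kA) = 0.24/(2.51×31.1) = 0.003075 K/W
R_castable refractory = L/(kA) = 0.215/(0.955×31.1) = 0.007239 K/W
R_perlite board = L/(kA) = 0.08/(0.0548×31.1) = 0.04694 K/W
R_total = 0.05725 K/W;  Q = ΔT/R_total = 1162/0.05725 = 20300 W
T_interface = T_inner − Q·ΣR(inner→interface) = 1194 − 20300×0.01031

T ≈ 985 °C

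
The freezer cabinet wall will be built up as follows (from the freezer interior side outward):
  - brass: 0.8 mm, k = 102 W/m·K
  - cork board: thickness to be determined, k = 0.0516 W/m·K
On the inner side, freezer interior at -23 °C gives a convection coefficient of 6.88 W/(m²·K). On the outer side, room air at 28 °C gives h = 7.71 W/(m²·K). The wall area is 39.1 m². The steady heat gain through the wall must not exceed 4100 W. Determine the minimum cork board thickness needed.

Treating each layer as a thermal resistance in series:
R_inner film = 1/(h_i·A) = 1/(6.88×39.1) = 0.003717 K/W
R_brass = L/(kA) = 0.0008/(102×39.1) = 2.006×10^-7 K/W
R_outer film = 1/(h_o·A) = 1/(7.71×39.1) = 0.003317 K/W
Sum of the known resistances R_other = 0.007035 K/W
Required total resistance R_tot = ΔT/Q_allow = 51/4100 = 0.01244 K/W
R_cork board = R_tot − R_other = 0.005404 K/W
L = R·k·A = 0.005404×0.0516×39.1

L ≈ 10.9 mm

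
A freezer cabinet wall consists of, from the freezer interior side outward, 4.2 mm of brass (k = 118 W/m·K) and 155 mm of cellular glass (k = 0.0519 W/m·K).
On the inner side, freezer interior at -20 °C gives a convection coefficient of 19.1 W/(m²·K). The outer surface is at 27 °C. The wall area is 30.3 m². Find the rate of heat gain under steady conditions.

Q ≈ 469 W

Thermal resistances in series:
R_inner film = 1/(h_i·A) = 1/(19.1×30.3) = 0.001728 K/W
R_brass = L/(kA) = 0.0042/(118×30.3) = 1.175×10^-6 K/W
R_cellular glass = L/(kA) = 0.155/(0.0519×30.3) = 0.09856 K/W
R_total = 0.1003 K/W
Q = ΔT / R_total = 47 / 0.1003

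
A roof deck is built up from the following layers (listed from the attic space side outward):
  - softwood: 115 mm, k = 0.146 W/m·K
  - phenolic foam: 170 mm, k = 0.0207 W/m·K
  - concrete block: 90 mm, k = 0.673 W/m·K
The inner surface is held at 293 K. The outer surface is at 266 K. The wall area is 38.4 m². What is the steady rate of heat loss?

Q ≈ 114 W

Thermal resistances in series:
R_softwood = L/(kA) = 0.115/(0.146×38.4) = 0.02051 K/W
R_phenolic foam = L/(kA) = 0.17/(0.0207×38.4) = 0.2139 K/W
R_concrete block = L/(kA) = 0.09/(0.673×38.4) = 0.003483 K/W
R_total = 0.2379 K/W
Q = ΔT / R_total = 27 / 0.2379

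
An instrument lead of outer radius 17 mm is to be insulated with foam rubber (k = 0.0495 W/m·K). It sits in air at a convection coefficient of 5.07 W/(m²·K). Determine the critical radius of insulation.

For a cylinder r_cr = k/h = 0.0495/5.07
r_cr = 9.76 mm; since the bare radius (17 mm) is above r_cr, any added insulation will reduce heat loss.

r_cr ≈ 9.76 mm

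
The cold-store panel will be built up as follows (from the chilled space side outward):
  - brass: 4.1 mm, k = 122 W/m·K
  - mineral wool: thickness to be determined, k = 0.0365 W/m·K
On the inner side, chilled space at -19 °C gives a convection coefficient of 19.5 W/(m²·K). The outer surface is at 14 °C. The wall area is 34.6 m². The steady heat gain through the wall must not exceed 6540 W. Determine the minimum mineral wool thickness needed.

Thermal resistances in series:
R_inner film = 1/(h_i·A) = 1/(19.5×34.6) = 0.001482 K/W
R_brass = L/(kA) = 0.0041/(122×34.6) = 9.713×10^-7 K/W
Sum of the known resistances R_other = 0.001483 K/W
Required total resistance R_tot = ΔT/Q_allow = 33/6540 = 0.005046 K/W
R_mineral wool = R_tot − R_other = 0.003563 K/W
L = R·k·A = 0.003563×0.0365×34.6

L ≈ 4.5 mm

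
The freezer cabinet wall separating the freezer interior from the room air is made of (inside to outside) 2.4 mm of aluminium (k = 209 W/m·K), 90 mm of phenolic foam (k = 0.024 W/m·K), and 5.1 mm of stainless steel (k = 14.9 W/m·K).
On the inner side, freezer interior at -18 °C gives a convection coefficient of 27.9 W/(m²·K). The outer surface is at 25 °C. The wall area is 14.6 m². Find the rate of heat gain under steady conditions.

Q ≈ 166 W

Model the wall as resistances in series:
R_inner film = 1/(h_i·A) = 1/(27.9×14.6) = 0.002455 K/W
R_aluminium = L/(kA) = 0.0024/(209×14.6) = 7.865×10^-7 K/W
R_phenolic foam = L/(kA) = 0.09/(0.024×14.6) = 0.2568 K/W
R_stainless steel = L/(kA) = 0.0051/(14.9×14.6) = 2.344×10^-5 K/W
R_total = 0.2593 K/W
Q = ΔT / R_total = 43 / 0.2593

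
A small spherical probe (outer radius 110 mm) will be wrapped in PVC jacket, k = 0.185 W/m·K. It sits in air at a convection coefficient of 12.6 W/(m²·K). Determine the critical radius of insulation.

r_cr ≈ 29.4 mm

For a sphere r_cr = 2k/h = 2×0.185/12.6
r_cr = 29.4 mm; since the bare radius (110 mm) is above r_cr, any added insulation will reduce heat loss.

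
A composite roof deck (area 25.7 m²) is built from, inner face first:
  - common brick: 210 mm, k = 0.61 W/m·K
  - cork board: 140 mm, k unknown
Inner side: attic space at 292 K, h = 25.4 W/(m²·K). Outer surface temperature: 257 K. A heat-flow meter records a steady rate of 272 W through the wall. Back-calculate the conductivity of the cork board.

k ≈ 0.0479 W/(m·K)

Thermal resistances in series:
R_inner film = 1/(h_i·A) = 1/(25.4×25.7) = 0.001532 K/W
R_common brick = L/(kA) = 0.21/(0.61×25.7) = 0.0134 K/W
Sum of known resistances R_other = 0.01493 K/W
Total R = ΔT/Q = 35/272 = 0.1287 K/W
R_cork board = R_total − R_other = 0.1137 K/W
k = L/(R·A) = 0.14/(0.1137×25.7)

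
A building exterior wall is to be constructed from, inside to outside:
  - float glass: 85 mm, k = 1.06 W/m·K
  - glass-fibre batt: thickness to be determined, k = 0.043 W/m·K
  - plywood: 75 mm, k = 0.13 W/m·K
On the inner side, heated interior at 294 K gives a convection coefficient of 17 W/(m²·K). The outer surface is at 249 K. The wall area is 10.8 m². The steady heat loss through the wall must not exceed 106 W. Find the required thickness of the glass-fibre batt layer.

Model the wall as resistances in series:
R_inner film = 1/(h_i·A) = 1/(17×10.8) = 0.005447 K/W
R_float glass = L/(kA) = 0.085/(1.06×10.8) = 0.007425 K/W
R_plywood = L/(kA) = 0.075/(0.13×10.8) = 0.05342 K/W
Sum of the known resistances R_other = 0.06629 K/W
Required total resistance R_tot = ΔT/Q_allow = 45/106 = 0.4245 K/W
R_glass-fibre batt = R_tot − R_other = 0.3582 K/W
L = R·k·A = 0.3582×0.043×10.8

L ≈ 166 mm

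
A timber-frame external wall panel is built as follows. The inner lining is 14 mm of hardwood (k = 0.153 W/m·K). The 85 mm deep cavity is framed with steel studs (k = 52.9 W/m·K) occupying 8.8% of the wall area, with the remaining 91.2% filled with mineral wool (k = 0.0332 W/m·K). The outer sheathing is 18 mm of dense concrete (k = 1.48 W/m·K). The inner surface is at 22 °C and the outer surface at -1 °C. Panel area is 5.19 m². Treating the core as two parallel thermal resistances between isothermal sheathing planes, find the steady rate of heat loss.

Q ≈ 980 W

Sheathing layers in series; stud and cavity paths in parallel between them.
R_inner = 0.014/(0.153×5.19) = 0.01763 K/W
R_stud  = 0.085/(52.9×0.088×5.19) = 0.003518 K/W
R_cav   = 0.085/(0.0332×0.912×5.19) = 0.5409 K/W
1/R_core = 1/R_stud + 1/R_cav → R_core = 0.003495 K/W
R_outer = 0.018/(1.48×5.19) = 0.002343 K/W
R_total = 0.02347 K/W
Q = ΔT/R_total = 23/0.02347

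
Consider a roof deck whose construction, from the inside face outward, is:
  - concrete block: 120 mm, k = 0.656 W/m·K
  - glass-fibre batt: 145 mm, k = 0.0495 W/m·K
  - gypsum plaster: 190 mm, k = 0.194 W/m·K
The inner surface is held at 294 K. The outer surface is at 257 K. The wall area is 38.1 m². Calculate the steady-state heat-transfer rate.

Q ≈ 345 W

Treating each layer as a thermal resistance in series:
R_concrete block = L/(kA) = 0.12/(0.656×38.1) = 0.004801 K/W
R_glass-fibre batt = L/(kA) = 0.145/(0.0495×38.1) = 0.07688 K/W
R_gypsum plaster = L/(kA) = 0.19/(0.194×38.1) = 0.02571 K/W
R_total = 0.1074 K/W
Q = ΔT / R_total = 37 / 0.1074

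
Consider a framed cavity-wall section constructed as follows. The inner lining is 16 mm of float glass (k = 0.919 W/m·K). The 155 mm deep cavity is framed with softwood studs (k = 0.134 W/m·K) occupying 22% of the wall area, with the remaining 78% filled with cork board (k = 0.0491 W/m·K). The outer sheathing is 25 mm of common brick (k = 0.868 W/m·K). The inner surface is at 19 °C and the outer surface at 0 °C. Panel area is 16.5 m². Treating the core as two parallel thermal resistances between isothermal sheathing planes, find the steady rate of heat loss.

Sheathing layers in series; stud and cavity paths in parallel between them.
R_inner = 0.016/(0.919×16.5) = 0.001055 K/W
R_stud  = 0.155/(0.134×0.22×16.5) = 0.3187 K/W
R_cav   = 0.155/(0.0491×0.78×16.5) = 0.2453 K/W
1/R_core = 1/R_stud + 1/R_cav → R_core = 0.1386 K/W
R_outer = 0.025/(0.868×16.5) = 0.001746 K/W
R_total = 0.1414 K/W
Q = ΔT/R_total = 19/0.1414

Q ≈ 134 W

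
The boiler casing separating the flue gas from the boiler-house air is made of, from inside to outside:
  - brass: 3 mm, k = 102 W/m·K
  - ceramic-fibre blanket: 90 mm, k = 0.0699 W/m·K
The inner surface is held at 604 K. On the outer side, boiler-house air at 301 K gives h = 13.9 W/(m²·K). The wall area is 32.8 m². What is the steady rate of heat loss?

Q ≈ 7310 W

Using the resistance-network approach (series):
R_brass = L/(kA) = 0.003/(102×32.8) = 8.967×10^-7 K/W
R_ceramic-fibre blanket = L/(kA) = 0.09/(0.0699×32.8) = 0.03925 K/W
R_outer film = 1/(h_o·A) = 1/(13.9×32.8) = 0.002193 K/W
R_total = 0.04145 K/W
Q = ΔT / R_total = 303 / 0.04145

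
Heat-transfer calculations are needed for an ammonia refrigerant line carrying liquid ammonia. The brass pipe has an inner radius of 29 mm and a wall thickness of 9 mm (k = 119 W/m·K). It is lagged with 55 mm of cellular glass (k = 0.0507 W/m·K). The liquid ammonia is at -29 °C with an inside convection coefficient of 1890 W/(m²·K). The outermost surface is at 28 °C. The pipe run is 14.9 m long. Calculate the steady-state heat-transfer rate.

Q ≈ 302 W

Radial resistances (cylindrical: R_cond = ln(r_o/r_i)/(2πkL), R_conv = 1/(h·2πrL)):
R_inner film = 1/(h_i·2πr₁L) = 1/(1890×2π×0.029×14.9) = 1.949×10^-4 K/W
R_brass pipe wall = ln(38/29)/(2π×119×14.9) = 2.426×10^-5 K/W
R_cellular glass = ln(93/38)/(2π×0.0507×14.9) = 0.1886 K/W
R_total = 0.1888 K/W
Q = ΔT/R_total = 57/0.1888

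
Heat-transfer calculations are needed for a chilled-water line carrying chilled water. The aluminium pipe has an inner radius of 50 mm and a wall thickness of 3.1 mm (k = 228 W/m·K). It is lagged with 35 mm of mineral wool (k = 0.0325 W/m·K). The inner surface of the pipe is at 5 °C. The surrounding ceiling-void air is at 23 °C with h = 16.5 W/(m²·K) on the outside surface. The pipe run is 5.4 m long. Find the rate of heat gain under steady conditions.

Radial resistances (cylindrical: R_cond = ln(r_o/r_i)/(2πkL), R_conv = 1/(h·2πrL)):
R_aluminium pipe wall = ln(53.1/50)/(2π×228×5.4) = 7.776×10^-6 K/W
R_mineral wool = ln(88.1/53.1)/(2π×0.0325×5.4) = 0.4591 K/W
R_outer film = 1/(h_o·2πr_oL) = 1/(16.5×2π×0.0881×5.4) = 0.02028 K/W
R_total = 0.4794 K/W
Q = ΔT/R_total = 18/0.4794

Q ≈ 37.5 W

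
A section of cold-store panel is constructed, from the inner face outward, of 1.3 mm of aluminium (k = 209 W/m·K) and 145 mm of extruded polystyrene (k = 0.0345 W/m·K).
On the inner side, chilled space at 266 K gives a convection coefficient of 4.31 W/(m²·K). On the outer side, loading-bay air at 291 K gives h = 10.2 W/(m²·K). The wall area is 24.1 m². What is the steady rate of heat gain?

Treating each layer as a thermal resistance in series:
R_inner film = 1/(h_i·A) = 1/(4.31×24.1) = 0.009627 K/W
R_aluminium = L/(kA) = 0.0013/(209×24.1) = 2.581×10^-7 K/W
R_extruded polystyrene = L/(kA) = 0.145/(0.0345×24.1) = 0.1744 K/W
R_outer film = 1/(h_o·A) = 1/(10.2×24.1) = 0.004068 K/W
R_total = 0.1881 K/W
Q = ΔT / R_total = 25 / 0.1881

Q ≈ 133 W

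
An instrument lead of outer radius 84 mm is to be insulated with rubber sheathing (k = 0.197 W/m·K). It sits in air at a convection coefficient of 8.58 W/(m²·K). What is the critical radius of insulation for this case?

r_cr ≈ 23 mm

For a cylinder r_cr = k/h = 0.197/8.58
r_cr = 23 mm; since the bare radius (84 mm) is above r_cr, any added insulation will reduce heat loss.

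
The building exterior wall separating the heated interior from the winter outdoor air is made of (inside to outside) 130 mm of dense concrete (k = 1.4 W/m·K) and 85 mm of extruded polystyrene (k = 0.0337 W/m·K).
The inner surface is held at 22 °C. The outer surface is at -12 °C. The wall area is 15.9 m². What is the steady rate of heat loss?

Using the resistance-network approach (series):
R_dense concrete = L/(kA) = 0.13/(1.4×15.9) = 0.00584 K/W
R_extruded polystyrene = L/(kA) = 0.085/(0.0337×15.9) = 0.1586 K/W
R_total = 0.1645 K/W
Q = ΔT / R_total = 34 / 0.1645

Q ≈ 207 W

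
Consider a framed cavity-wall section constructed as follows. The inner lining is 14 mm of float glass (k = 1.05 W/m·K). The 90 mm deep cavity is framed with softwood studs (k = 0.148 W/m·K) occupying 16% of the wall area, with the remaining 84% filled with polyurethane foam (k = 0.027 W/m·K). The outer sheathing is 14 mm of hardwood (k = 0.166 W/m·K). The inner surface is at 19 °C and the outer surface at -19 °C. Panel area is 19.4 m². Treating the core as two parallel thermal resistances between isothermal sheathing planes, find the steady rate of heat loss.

Q ≈ 362 W

Sheathing layers in series; stud and cavity paths in parallel between them.
R_inner = 0.014/(1.05×19.4) = 6.873×10^-4 K/W
R_stud  = 0.09/(0.148×0.16×19.4) = 0.1959 K/W
R_cav   = 0.09/(0.027×0.84×19.4) = 0.2045 K/W
1/R_core = 1/R_stud + 1/R_cav → R_core = 0.1001 K/W
R_outer = 0.014/(0.166×19.4) = 0.004347 K/W
R_total = 0.1051 K/W
Q = ΔT/R_total = 38/0.1051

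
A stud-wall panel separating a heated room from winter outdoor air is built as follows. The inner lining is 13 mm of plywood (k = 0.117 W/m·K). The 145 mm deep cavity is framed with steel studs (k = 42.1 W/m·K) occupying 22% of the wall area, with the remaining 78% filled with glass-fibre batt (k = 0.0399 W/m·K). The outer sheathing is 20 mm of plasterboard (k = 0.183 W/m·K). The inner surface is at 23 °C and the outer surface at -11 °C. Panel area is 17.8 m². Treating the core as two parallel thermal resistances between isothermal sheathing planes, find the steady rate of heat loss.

Sheathing layers in series; stud and cavity paths in parallel between them.
R_inner = 0.013/(0.117×17.8) = 0.006242 K/W
R_stud  = 0.145/(42.1×0.22×17.8) = 8.795×10^-4 K/W
R_cav   = 0.145/(0.0399×0.78×17.8) = 0.2617 K/W
1/R_core = 1/R_stud + 1/R_cav → R_core = 8.766×10^-4 K/W
R_outer = 0.02/(0.183×17.8) = 0.00614 K/W
R_total = 0.01326 K/W
Q = ΔT/R_total = 34/0.01326

Q ≈ 2560 W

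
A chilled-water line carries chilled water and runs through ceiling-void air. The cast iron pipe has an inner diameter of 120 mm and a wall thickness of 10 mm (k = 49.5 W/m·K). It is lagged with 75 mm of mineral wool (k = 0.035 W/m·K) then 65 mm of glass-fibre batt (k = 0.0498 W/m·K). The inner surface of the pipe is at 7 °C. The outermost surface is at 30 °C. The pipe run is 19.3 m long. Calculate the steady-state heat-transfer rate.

Q ≈ 98.7 W

Treating each annulus and film as a series resistance:
R_cast iron pipe wall = ln(70/60)/(2π×49.5×19.3) = 2.568×10^-5 K/W
R_mineral wool = ln(145/70)/(2π×0.035×19.3) = 0.1716 K/W
R_glass-fibre batt = ln(210/145)/(2π×0.0498×19.3) = 0.06133 K/W
R_total = 0.2329 K/W
Q = ΔT/R_total = 23/0.2329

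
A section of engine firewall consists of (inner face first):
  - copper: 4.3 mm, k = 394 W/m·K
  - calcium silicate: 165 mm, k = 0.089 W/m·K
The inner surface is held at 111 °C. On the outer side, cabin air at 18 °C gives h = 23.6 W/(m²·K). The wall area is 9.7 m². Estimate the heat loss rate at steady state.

Thermal resistances in series:
R_copper = L/(kA) = 0.0043/(394×9.7) = 1.125×10^-6 K/W
R_calcium silicate = L/(kA) = 0.165/(0.089×9.7) = 0.1911 K/W
R_outer film = 1/(h_o·A) = 1/(23.6×9.7) = 0.004368 K/W
R_total = 0.1955 K/W
Q = ΔT / R_total = 93 / 0.1955

Q ≈ 476 W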